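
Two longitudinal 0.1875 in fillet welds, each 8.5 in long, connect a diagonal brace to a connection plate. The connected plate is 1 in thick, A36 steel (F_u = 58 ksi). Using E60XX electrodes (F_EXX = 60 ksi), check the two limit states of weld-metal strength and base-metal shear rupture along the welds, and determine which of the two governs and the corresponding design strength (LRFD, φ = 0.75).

t_e = 0.707 × 0.1875 = 0.1326 in; L = 17 in.
Weld metal: φR_n = 0.75 × 0.6 × 60 × 0.1326 × 17 = 60.85 kips.
Base metal (shear rupture): φR_n = 0.75 × 0.6 × 58 × 1 × 17 = 443.7 kips.
Governing: weld metal.

φR_n ≈ 60.8 kips (weld metal governs)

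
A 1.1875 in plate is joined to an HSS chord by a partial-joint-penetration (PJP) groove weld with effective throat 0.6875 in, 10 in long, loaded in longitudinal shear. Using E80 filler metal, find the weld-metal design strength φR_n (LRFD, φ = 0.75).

φR_n ≈ 248 kip

E80XX → F_EXX = 80 ksi.
Effective throat (given) t_e = 0.6875 in.
A_we = 0.6875 × 10 = 6.875 in².
F_nw = 0.6 F_EXX = 48 ksi.
φR_n = 0.75 × 48 × 6.875 = 247.5 kip.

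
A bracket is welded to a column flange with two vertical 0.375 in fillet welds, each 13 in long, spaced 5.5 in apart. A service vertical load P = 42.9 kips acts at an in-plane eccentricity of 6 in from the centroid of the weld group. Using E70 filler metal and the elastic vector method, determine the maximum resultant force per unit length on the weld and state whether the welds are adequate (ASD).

f_max ≈ 4.16 kip/in; adequate

E70XX → F_EXX = 70 ksi.
Total weld length L_w = 26 in. Treat welds as unit-width lines.
Polar moment about centroid: J = 2[d³/12 + d(b/2)²] = 2[13³/12 + 13×2.75²] = 562.8 in³.
Direct shear f_v = P/L_w = 42.9 / 26 = 1.65 kip/in (vertical).
Torsion M = P·e = 42.9 × 6 = 257.4 kip·in.
Critical point at (x, y) = (2.75, 6.5) from centroid. f_tx = M·y/J = 2.973 kip/in; f_ty = M·x/J = 1.258 kip/in.
Resultant f_max = √[f_tx² + (f_v + f_ty)²] = √[2.973² + (1.65 + 1.258)²] = 4.158 kip/in.
Capacity per unit length: r_n/Ω = (1/2.0) × 0.6 × 70 × (0.707 × 0.375) = 5.568 kip/in.
4.158 ≤ 5.568 → adequate.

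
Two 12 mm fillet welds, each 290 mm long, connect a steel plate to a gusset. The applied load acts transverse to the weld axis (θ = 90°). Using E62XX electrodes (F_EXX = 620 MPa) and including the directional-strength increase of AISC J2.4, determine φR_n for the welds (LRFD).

t_e = 0.707 × 12 = 8.484 mm; A_we = 8.484 × 580 = 4921 mm².
Directional factor: 1.0 + 0.5 sin^1.5(90°) = 1.5.
F_nw = 0.6 × 620 × 1.5 = 558 MPa.
φR_n = 0.75 × 558 × 4921 × 10⁻³ = 2059 kN.

φR_n ≈ 2060 kN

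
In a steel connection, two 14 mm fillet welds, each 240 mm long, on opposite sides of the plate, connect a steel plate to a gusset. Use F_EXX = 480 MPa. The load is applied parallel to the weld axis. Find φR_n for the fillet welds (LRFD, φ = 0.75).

Effective throat t_e = 0.707 × 14 = 9.898 mm.
Total length L = 480 mm; A_we = 9.898 × 480 = 4751 mm².
F_nw = 0.6 F_EXX = 0.6 × 480 = 288 MPa.
φR_n = 0.75 × 288 × 4751 × 10⁻³ = 1026 kN.

φR_n ≈ 1030 kN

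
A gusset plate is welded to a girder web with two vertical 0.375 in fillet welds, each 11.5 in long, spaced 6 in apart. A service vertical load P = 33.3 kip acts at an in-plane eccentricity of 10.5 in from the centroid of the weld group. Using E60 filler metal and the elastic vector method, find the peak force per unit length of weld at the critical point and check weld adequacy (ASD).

E60XX → F_EXX = 60 ksi.
Total weld length L_w = 23 in. Treat welds as unit-width lines.
Polar moment about centroid: J = 2[d³/12 + d(b/2)²] = 2[11.5³/12 + 11.5×3²] = 460.5 in³.
Direct shear f_v = P/L_w = 33.3 / 23 = 1.448 kip/in (vertical).
Torsion M = P·e = 33.3 × 10.5 = 349.65 kip·in.
Critical point at (x, y) = (3, 5.75) from centroid. f_tx = M·y/J = 4.366 kip/in; f_ty = M·x/J = 2.278 kip/in.
Resultant f_max = √[f_tx² + (f_v + f_ty)²] = √[4.366² + (1.448 + 2.278)²] = 5.74 kip/in.
Capacity per unit length: r_n/Ω = (1/2.0) × 0.6 × 60 × (0.707 × 0.375) = 4.772 kip/in.
5.74 > 4.772 → NOT adequate.

f_max ≈ 5.74 kip/in; NOT adequate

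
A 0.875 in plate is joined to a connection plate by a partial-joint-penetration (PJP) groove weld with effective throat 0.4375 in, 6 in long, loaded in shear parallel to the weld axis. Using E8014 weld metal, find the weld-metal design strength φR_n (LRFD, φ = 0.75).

E80XX → F_EXX = 80 ksi.
Effective throat (given) t_e = 0.4375 in.
A_we = 0.4375 × 6 = 2.625 in².
F_nw = 0.6 F_EXX = 48 ksi.
φR_n = 0.75 × 48 × 2.625 = 94.5 kips.

φR_n ≈ 94.5 kips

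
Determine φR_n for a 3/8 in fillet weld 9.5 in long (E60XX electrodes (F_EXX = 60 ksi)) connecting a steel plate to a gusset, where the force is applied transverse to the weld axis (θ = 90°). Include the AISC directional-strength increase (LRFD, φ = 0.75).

φR_n ≈ 102 kips

t_e = 0.707 × 0.375 = 0.2651 in; A_we = 0.2651 × 9.5 = 2.519 in².
Directional factor: 1.0 + 0.5 sin^1.5(90°) = 1.5.
F_nw = 0.6 × 60 × 1.5 = 54 ksi.
φR_n = 0.75 × 54 × 2.519 = 102 kips.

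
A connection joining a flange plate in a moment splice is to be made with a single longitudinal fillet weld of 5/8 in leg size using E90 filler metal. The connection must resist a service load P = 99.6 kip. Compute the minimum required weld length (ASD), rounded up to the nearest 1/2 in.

E90XX → F_EXX = 90 ksi.
Throat t_e = 0.707 × 0.625 = 0.4419 in.
r_n/Ω = (0.6 × 90 × 0.4419) / 2.0 = 11.93 kip/in.
L_req = P / (r_n/Ω) = 99.6 / 11.93 = 8.348 in total.
Round up → use L = 8.5 in.

L = 8.5 in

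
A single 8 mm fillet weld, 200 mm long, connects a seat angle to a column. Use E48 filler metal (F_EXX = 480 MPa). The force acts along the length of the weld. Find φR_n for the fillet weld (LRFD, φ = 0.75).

φR_n ≈ 244 kN

Effective throat t_e = 0.707 × 8 = 5.656 mm.
Total length L = 200 mm; A_we = 5.656 × 200 = 1131 mm².
F_nw = 0.6 F_EXX = 0.6 × 480 = 288 MPa.
φR_n = 0.75 × 288 × 1131 × 10⁻³ = 244.3 kN.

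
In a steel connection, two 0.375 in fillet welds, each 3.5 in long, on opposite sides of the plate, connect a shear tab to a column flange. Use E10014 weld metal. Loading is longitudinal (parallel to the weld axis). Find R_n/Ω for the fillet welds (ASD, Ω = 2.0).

E100XX → F_EXX = 100 ksi.
Effective throat t_e = 0.707 × 0.375 = 0.2651 in.
Total length L = 7 in; A_we = 0.2651 × 7 = 1.856 in².
F_nw = 0.6 F_EXX = 0.6 × 100 = 60 ksi.
R_n = 60 × 1.856 = 111.4 kip; R_n/Ω = 111.4/2.0 = 55.68 kip.

R_n/Ω ≈ 55.7 kip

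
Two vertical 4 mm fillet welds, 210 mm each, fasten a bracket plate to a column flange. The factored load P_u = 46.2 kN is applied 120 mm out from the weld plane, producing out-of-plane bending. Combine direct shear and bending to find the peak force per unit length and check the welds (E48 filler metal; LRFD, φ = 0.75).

f_max ≈ 393 N/mm; adequate

E48XX → F_EXX = 480 MPa.
L_w = 2 × 210 = 420 mm; section modulus (unit throat) S = 2 × L²/6 = 14700 mm².
Direct shear f_v = P/L_w = 46.2×10³/420 = 110 N/mm.
Moment M = P × e = 46.2×10³ × 120 = 5544000 N·mm; bending f_b = M/S = 377.1 N/mm.
f_max = √(f_v² + f_b²) = √(110² + 377.1²) = 392.9 N/mm.
φr_n = 0.75 × 0.6 × 480 × (0.707 × 4) = 610.8 N/mm → adequate.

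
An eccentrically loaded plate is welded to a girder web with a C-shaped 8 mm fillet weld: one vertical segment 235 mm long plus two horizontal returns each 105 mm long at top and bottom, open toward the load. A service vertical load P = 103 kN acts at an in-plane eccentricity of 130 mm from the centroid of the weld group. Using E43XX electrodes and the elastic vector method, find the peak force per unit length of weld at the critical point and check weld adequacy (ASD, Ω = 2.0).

f_max ≈ 588 N/mm; adequate

E43XX → F_EXX = 430 MPa.
Total weld length L_w = 445 mm. Treat welds as unit-width lines.
Centroid: x̄ = 2×105×52.5 / 445 = 24.78 mm from the vertical weld.
Polar moment about centroid: J = I_x + I_y = [235³/12 + 2×105×117.5²] + [235×24.78² + 2(105³/12 + 105×27.72²)] = 4479000 mm³.
Direct shear f_v = P/L_w = 103×10³ / 445 = 231.5 N/mm (vertical).
Torsion M = P·e = 103×10³ × 130 = 13390000 N·mm.
Critical point at (x, y) = (80.22, 117.5) from centroid. f_tx = M·y/J = 351.2 N/mm; f_ty = M·x/J = 239.8 N/mm.
Resultant f_max = √[f_tx² + (f_v + f_ty)²] = √[351.2² + (231.5 + 239.8)²] = 587.8 N/mm.
Capacity per unit length: r_n/Ω = (1/2.0) × 0.6 × 430 × (0.707 × 8) = 729.6 N/mm.
587.8 ≤ 729.6 → adequate.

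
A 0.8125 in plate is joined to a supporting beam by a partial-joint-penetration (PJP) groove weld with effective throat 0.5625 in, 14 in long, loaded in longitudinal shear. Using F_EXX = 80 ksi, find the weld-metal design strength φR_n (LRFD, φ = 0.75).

φR_n ≈ 284 kips

Effective throat (given) t_e = 0.5625 in.
A_we = 0.5625 × 14 = 7.875 in².
F_nw = 0.6 F_EXX = 48 ksi.
φR_n = 0.75 × 48 × 7.875 = 283.5 kips.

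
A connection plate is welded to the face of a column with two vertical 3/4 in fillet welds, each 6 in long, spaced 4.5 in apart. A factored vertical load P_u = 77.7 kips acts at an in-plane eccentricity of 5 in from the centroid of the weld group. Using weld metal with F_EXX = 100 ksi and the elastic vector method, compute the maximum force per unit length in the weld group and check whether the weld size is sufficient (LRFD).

Total weld length L_w = 12 in. Treat welds as unit-width lines.
Polar moment about centroid: J = 2[d³/12 + d(b/2)²] = 2[6³/12 + 6×2.25²] = 96.75 in³.
Direct shear f_v = P/L_w = 77.7 / 12 = 6.475 kip/in (vertical).
Torsion M = P·e = 77.7 × 5 = 388.5 kip·in.
Critical point at (x, y) = (2.25, 3) from centroid. f_tx = M·y/J = 12.05 kip/in; f_ty = M·x/J = 9.035 kip/in.
Resultant f_max = √[f_tx² + (f_v + f_ty)²] = √[12.05² + (6.475 + 9.035)²] = 19.64 kip/in.
Capacity per unit length: φr_n = 0.75 × 0.6 × 100 × (0.707 × 0.75) = 23.86 kip/in.
19.64 ≤ 23.86 → adequate.

f_max ≈ 19.6 kip/in; adequate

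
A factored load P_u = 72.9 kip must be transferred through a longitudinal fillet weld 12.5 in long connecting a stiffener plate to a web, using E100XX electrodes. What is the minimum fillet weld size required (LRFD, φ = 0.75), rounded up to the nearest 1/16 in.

w = 3/16 in

E100XX → F_EXX = 100 ksi.
Total weld length L = 12.5 in.
Required throat t_e = P_u / (φ × 0.6 F_EXX × L) = 72.9 / (0.75 × 0.6 × 100 × 12.5) = 0.1296 in.
Required leg w = t_e / 0.707 = 0.1833 in → use 3/16 in.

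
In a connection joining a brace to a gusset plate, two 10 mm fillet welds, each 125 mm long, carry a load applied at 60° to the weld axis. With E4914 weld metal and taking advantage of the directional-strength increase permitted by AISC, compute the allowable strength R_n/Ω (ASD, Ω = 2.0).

E49XX → F_EXX = 490 MPa.
t_e = 0.707 × 10 = 7.07 mm; A_we = 7.07 × 250 = 1767 mm².
Directional factor: 1.0 + 0.5 sin^1.5(60°) = 1.403.
F_nw = 0.6 × 490 × 1.403 = 412.5 MPa.
R_n/Ω = (412.5 × 1767) / 2.0 × 10⁻³ = 364.5 kN.

R_n/Ω ≈ 365 kN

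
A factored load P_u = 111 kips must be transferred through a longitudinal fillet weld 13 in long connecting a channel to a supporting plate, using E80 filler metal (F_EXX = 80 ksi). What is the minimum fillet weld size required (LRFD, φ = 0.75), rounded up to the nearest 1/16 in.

Total weld length L = 13 in.
Required throat t_e = P_u / (φ × 0.6 F_EXX × L) = 111 / (0.75 × 0.6 × 80 × 13) = 0.2372 in.
Required leg w = t_e / 0.707 = 0.3355 in → use 3/8 in.

w = 3/8 in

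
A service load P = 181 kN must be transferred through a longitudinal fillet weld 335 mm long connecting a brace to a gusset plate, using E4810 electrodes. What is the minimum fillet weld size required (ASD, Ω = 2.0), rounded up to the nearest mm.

E48XX → F_EXX = 480 MPa.
Total weld length L = 335 mm.
Required throat t_e = P × Ω / (0.6 F_EXX × L) = 181 × 2.0 / (0.6 × 480 × 335 × 10⁻³) = 3.752 mm.
Required leg w = t_e / 0.707 = 5.307 mm → use 6 mm.

w = 6 mm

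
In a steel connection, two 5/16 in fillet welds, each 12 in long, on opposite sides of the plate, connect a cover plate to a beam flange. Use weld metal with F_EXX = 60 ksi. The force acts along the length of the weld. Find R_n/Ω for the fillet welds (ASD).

R_n/Ω ≈ 95.4 kip

Effective throat t_e = 0.707 × 0.3125 = 0.2209 in.
Total length L = 24 in; A_we = 0.2209 × 24 = 5.302 in².
F_nw = 0.6 F_EXX = 0.6 × 60 = 36 ksi.
R_n = 36 × 5.302 = 190.9 kip; R_n/Ω = 190.9/2.0 = 95.44 kip.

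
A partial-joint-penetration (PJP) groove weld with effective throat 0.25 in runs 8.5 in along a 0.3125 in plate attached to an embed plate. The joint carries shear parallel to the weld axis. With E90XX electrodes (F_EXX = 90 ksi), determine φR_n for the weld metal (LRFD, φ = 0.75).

Effective throat (given) t_e = 0.25 in.
A_we = 0.25 × 8.5 = 2.125 in².
F_nw = 0.6 F_EXX = 54 ksi.
φR_n = 0.75 × 54 × 2.125 = 86.06 kips.

φR_n ≈ 86.1 kips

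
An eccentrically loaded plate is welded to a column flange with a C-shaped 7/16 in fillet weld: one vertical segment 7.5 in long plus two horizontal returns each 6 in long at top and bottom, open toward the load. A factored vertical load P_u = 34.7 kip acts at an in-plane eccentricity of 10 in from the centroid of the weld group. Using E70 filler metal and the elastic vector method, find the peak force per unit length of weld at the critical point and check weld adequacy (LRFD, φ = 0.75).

f_max ≈ 8.31 kip/in; adequate

E70XX → F_EXX = 70 ksi.
Total weld length L_w = 19.5 in. Treat welds as unit-width lines.
Centroid: x̄ = 2×6×3 / 19.5 = 1.846 in from the vertical weld.
Polar moment about centroid: J = I_x + I_y = [7.5³/12 + 2×6×3.75²] + [7.5×1.846² + 2(6³/12 + 6×1.154²)] = 281.4 in³.
Direct shear f_v = P/L_w = 34.7 / 19.5 = 1.779 kip/in (vertical).
Torsion M = P·e = 34.7 × 10 = 347 kip·in.
Critical point at (x, y) = (4.154, 3.75) from centroid. f_tx = M·y/J = 4.623 kip/in; f_ty = M·x/J = 5.121 kip/in.
Resultant f_max = √[f_tx² + (f_v + f_ty)²] = √[4.623² + (1.779 + 5.121)²] = 8.307 kip/in.
Capacity per unit length: φr_n = 0.75 × 0.6 × 70 × (0.707 × 0.4375) = 9.743 kip/in.
8.307 ≤ 9.743 → adequate.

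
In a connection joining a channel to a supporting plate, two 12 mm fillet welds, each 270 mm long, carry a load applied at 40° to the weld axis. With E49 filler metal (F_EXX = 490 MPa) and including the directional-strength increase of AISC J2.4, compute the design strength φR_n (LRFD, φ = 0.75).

t_e = 0.707 × 12 = 8.484 mm; A_we = 8.484 × 540 = 4581 mm².
Directional factor: 1.0 + 0.5 sin^1.5(40°) = 1.258.
F_nw = 0.6 × 490 × 1.258 = 369.8 MPa.
φR_n = 0.75 × 369.8 × 4581 × 10⁻³ = 1270 kN.

φR_n ≈ 1270 kN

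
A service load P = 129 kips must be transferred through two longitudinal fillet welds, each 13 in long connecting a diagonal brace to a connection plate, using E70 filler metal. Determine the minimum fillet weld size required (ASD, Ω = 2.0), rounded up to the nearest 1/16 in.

E70XX → F_EXX = 70 ksi.
Total weld length L = 26 in.
Required throat t_e = P × Ω / (0.6 F_EXX × L) = 129 × 2.0 / (0.6 × 70 × 26) = 0.2363 in.
Required leg w = t_e / 0.707 = 0.3342 in → use 3/8 in.

w = 3/8 in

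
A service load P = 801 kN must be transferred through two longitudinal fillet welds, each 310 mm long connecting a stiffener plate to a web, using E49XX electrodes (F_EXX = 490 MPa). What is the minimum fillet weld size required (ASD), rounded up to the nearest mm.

Total weld length L = 620 mm.
Required throat t_e = P × Ω / (0.6 F_EXX × L) = 801 × 2.0 / (0.6 × 490 × 620 × 10⁻³) = 8.789 mm.
Required leg w = t_e / 0.707 = 12.43 mm → use 13 mm.

w = 13 mm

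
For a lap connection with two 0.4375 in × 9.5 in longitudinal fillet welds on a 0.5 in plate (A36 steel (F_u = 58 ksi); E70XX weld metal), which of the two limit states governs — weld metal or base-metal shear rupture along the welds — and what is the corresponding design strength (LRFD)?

φR_n ≈ 185 kip (weld metal governs)

E70XX → F_EXX = 70 ksi.
t_e = 0.707 × 0.4375 = 0.3093 in; L = 19 in.
Weld metal: φR_n = 0.75 × 0.6 × 70 × 0.3093 × 19 = 185.1 kip.
Base metal (shear rupture): φR_n = 0.75 × 0.6 × 58 × 0.5 × 19 = 247.9 kip.
Governing: weld metal.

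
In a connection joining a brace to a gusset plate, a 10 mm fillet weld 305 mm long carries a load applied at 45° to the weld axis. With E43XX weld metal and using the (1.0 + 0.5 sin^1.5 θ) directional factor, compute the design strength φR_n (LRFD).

E43XX → F_EXX = 430 MPa.
t_e = 0.707 × 10 = 7.07 mm; A_we = 7.07 × 305 = 2156 mm².
Directional factor: 1.0 + 0.5 sin^1.5(45°) = 1.297.
F_nw = 0.6 × 430 × 1.297 = 334.7 MPa.
φR_n = 0.75 × 334.7 × 2156 × 10⁻³ = 541.3 kN.

φR_n ≈ 541 kN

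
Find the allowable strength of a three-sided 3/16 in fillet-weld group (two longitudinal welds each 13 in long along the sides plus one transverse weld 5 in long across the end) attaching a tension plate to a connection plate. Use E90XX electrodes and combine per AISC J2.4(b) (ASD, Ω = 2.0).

R_n/Ω ≈ 111 kip

E90XX → F_EXX = 90 ksi.
t_e = 0.707 × 0.1875 = 0.1326 in.
R_nwl = 0.6 × 90 × 0.1326 × 26 = 186.1 kip (longitudinal, 2 welds).
R_nwt = 0.6 × 90 × 0.1326 × 5 = 35.79 kip (transverse, base value).
(i) R_nwl + R_nwt = 221.9 kip; (ii) 0.85 R_nwl + 1.5 R_nwt = 211.9 kip.
R_n = max = 221.9 kip [governs: (i)]; R_n/Ω = 111 kip.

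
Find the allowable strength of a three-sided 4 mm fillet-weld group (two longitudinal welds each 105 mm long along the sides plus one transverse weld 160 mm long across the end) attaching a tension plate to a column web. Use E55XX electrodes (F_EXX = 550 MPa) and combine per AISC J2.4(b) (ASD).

t_e = 0.707 × 4 = 2.828 mm.
R_nwl = 0.6 × 550 × 2.828 × 210 × 10⁻³ = 196 kN (longitudinal, 2 welds).
R_nwt = 0.6 × 550 × 2.828 × 160 × 10⁻³ = 149.3 kN (transverse, base value).
(i) R_nwl + R_nwt = 345.3 kN; (ii) 0.85 R_nwl + 1.5 R_nwt = 390.6 kN.
R_n = max = 390.6 kN [governs: (ii)]; R_n/Ω = 195.3 kN.

R_n/Ω ≈ 195 kN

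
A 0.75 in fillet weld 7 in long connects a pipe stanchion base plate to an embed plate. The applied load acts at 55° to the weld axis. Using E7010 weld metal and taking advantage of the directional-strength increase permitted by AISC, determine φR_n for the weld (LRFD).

E70XX → F_EXX = 70 ksi.
t_e = 0.707 × 0.75 = 0.5302 in; A_we = 0.5302 × 7 = 3.712 in².
Directional factor: 1.0 + 0.5 sin^1.5(55°) = 1.371.
F_nw = 0.6 × 70 × 1.371 = 57.57 ksi.
φR_n = 0.75 × 57.57 × 3.712 = 160.3 kips.

φR_n ≈ 160 kips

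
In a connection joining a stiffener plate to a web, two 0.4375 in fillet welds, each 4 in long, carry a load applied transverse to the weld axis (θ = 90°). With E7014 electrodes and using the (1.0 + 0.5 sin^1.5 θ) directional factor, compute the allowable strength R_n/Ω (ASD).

R_n/Ω ≈ 77.9 kips

E70XX → F_EXX = 70 ksi.
t_e = 0.707 × 0.4375 = 0.3093 in; A_we = 0.3093 × 8 = 2.474 in².
Directional factor: 1.0 + 0.5 sin^1.5(90°) = 1.5.
F_nw = 0.6 × 70 × 1.5 = 63 ksi.
R_n/Ω = (63 × 2.474) / 2.0 = 77.95 kips.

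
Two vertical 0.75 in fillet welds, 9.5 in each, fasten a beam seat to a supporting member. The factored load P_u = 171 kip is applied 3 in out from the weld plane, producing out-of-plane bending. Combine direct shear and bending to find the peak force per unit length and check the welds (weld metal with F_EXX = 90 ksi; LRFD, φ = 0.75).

L_w = 2 × 9.5 = 19 in; section modulus (unit throat) S = 2 × L²/6 = 30.08 in².
Direct shear f_v = P/L_w = 171/19 = 9 kip/in.
Moment M = P × e = 171 × 3 = 513 kip·in; bending f_b = M/S = 17.05 kip/in.
f_max = √(f_v² + f_b²) = √(9² + 17.05²) = 19.28 kip/in.
φr_n = 0.75 × 0.6 × 90 × (0.707 × 0.75) = 21.48 kip/in → adequate.

f_max ≈ 19.3 kip/in; adequate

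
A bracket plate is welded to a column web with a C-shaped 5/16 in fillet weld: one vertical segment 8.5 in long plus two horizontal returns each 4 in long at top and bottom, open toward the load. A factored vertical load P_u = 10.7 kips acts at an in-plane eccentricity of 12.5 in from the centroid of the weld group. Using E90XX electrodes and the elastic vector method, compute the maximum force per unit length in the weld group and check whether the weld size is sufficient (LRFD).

E90XX → F_EXX = 90 ksi.
Total weld length L_w = 16.5 in. Treat welds as unit-width lines.
Centroid: x̄ = 2×4×2 / 16.5 = 0.9697 in from the vertical weld.
Polar moment about centroid: J = I_x + I_y = [8.5³/12 + 2×4×4.25²] + [8.5×0.9697² + 2(4³/12 + 4×1.03²)] = 222.8 in³.
Direct shear f_v = P/L_w = 10.7 / 16.5 = 0.6485 kip/in (vertical).
Torsion M = P·e = 10.7 × 12.5 = 133.75 kip·in.
Critical point at (x, y) = (3.03, 4.25) from centroid. f_tx = M·y/J = 2.551 kip/in; f_ty = M·x/J = 1.819 kip/in.
Resultant f_max = √[f_tx² + (f_v + f_ty)²] = √[2.551² + (0.6485 + 1.819)²] = 3.549 kip/in.
Capacity per unit length: φr_n = 0.75 × 0.6 × 90 × (0.707 × 0.3125) = 8.948 kip/in.
3.549 ≤ 8.948 → adequate.

f_max ≈ 3.55 kip/in; adequate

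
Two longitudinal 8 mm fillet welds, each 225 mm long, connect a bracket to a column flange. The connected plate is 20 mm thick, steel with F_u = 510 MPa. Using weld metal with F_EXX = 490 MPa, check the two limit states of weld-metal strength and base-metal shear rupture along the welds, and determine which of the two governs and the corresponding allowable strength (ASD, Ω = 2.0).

R_n/Ω ≈ 374 kN (weld metal governs)

t_e = 0.707 × 8 = 5.656 mm; L = 450 mm.
Weld metal: R_n/Ω = (1/2.0) × 0.6 × 490 × 5.656 × 450 × 10⁻³ = 374.1 kN.
Base metal (shear rupture): R_n/Ω = (1/2.0) × 0.6 × 510 × 20 × 450 × 10⁻³ = 1377 kN.
Governing: weld metal.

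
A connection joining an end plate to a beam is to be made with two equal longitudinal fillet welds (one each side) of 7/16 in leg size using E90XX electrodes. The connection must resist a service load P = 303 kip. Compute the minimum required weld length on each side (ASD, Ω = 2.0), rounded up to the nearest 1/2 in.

E90XX → F_EXX = 90 ksi.
Throat t_e = 0.707 × 0.4375 = 0.3093 in.
r_n/Ω = (0.6 × 90 × 0.3093) / 2.0 = 8.351 kip/in.
L_req = P / (r_n/Ω) = 303 / 8.351 = 36.28 in total.
Per side: 36.28 / 2 = 18.14 in.
Round up → use L = 18.5 in on each side.

L = 18.5 in on each side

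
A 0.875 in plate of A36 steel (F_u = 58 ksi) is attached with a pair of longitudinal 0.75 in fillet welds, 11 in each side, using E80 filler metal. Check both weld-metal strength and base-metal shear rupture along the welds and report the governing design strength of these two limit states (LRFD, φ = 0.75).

E80XX → F_EXX = 80 ksi.
t_e = 0.707 × 0.75 = 0.5302 in; L = 22 in.
Weld metal: φR_n = 0.75 × 0.6 × 80 × 0.5302 × 22 = 420 kip.
Base metal (shear rupture): φR_n = 0.75 × 0.6 × 58 × 0.875 × 22 = 502.4 kip.
Governing: weld metal.

φR_n ≈ 420 kip (weld metal governs)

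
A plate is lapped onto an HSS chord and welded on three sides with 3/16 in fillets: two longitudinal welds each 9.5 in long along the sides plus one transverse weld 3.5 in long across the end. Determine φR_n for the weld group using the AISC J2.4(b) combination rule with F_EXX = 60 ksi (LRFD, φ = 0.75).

φR_n ≈ 80.5 kips

t_e = 0.707 × 0.1875 = 0.1326 in.
R_nwl = 0.6 × 60 × 0.1326 × 19 = 90.67 kips (longitudinal, 2 welds).
R_nwt = 0.6 × 60 × 0.1326 × 3.5 = 16.7 kips (transverse, base value).
(i) R_nwl + R_nwt = 107.4 kips; (ii) 0.85 R_nwl + 1.5 R_nwt = 102.1 kips.
R_n = max = 107.4 kips [governs: (i)]; φR_n = 80.53 kips.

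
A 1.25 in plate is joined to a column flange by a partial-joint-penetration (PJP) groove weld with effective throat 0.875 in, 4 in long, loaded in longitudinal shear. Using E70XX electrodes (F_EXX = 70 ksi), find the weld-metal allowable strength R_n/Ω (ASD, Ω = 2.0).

R_n/Ω ≈ 73.5 kips

Effective throat (given) t_e = 0.875 in.
A_we = 0.875 × 4 = 3.5 in².
F_nw = 0.6 F_EXX = 42 ksi.
R_n/Ω = (42 × 3.5) / 2.0 = 73.5 kips.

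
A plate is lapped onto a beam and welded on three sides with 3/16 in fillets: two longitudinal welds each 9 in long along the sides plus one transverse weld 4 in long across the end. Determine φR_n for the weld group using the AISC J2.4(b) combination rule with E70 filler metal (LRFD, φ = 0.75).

φR_n ≈ 91.9 kips

E70XX → F_EXX = 70 ksi.
t_e = 0.707 × 0.1875 = 0.1326 in.
R_nwl = 0.6 × 70 × 0.1326 × 18 = 100.2 kips (longitudinal, 2 welds).
R_nwt = 0.6 × 70 × 0.1326 × 4 = 22.27 kips (transverse, base value).
(i) R_nwl + R_nwt = 122.5 kips; (ii) 0.85 R_nwl + 1.5 R_nwt = 118.6 kips.
R_n = max = 122.5 kips [governs: (i)]; φR_n = 91.87 kips.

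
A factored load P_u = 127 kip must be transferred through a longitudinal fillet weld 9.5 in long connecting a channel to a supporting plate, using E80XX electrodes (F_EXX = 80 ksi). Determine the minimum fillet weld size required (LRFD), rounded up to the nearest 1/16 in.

w = 9/16 in

Total weld length L = 9.5 in.
Required throat t_e = P_u / (φ × 0.6 F_EXX × L) = 127 / (0.75 × 0.6 × 80 × 9.5) = 0.3713 in.
Required leg w = t_e / 0.707 = 0.5252 in → use 9/16 in.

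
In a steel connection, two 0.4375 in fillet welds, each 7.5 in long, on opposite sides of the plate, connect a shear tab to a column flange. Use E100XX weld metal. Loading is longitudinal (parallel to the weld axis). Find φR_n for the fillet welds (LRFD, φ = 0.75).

E100XX → F_EXX = 100 ksi.
Effective throat t_e = 0.707 × 0.4375 = 0.3093 in.
Total length L = 15 in; A_we = 0.3093 × 15 = 4.64 in².
F_nw = 0.6 F_EXX = 0.6 × 100 = 60 ksi.
φR_n = 0.75 × 60 × 4.64 = 208.8 kip.

φR_n ≈ 209 kip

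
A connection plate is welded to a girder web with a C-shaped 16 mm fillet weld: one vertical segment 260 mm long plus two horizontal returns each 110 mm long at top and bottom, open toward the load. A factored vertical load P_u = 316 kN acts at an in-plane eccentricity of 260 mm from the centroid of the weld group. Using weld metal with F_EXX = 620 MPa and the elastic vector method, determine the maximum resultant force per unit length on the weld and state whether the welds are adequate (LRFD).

f_max ≈ 2630 N/mm; adequate

Total weld length L_w = 480 mm. Treat welds as unit-width lines.
Centroid: x̄ = 2×110×55 / 480 = 25.21 mm from the vertical weld.
Polar moment about centroid: J = I_x + I_y = [260³/12 + 2×110×130²] + [260×25.21² + 2(110³/12 + 110×29.79²)] = 5765000 mm³.
Direct shear f_v = P/L_w = 316×10³ / 480 = 658.3 N/mm (vertical).
Torsion M = P·e = 316×10³ × 260 = 82160000 N·mm.
Critical point at (x, y) = (84.79, 130) from centroid. f_tx = M·y/J = 1853 N/mm; f_ty = M·x/J = 1208 N/mm.
Resultant f_max = √[f_tx² + (f_v + f_ty)²] = √[1853² + (658.3 + 1208)²] = 2630 N/mm.
Capacity per unit length: φr_n = 0.75 × 0.6 × 620 × (0.707 × 16) = 3156 N/mm.
2630 ≤ 3156 → adequate.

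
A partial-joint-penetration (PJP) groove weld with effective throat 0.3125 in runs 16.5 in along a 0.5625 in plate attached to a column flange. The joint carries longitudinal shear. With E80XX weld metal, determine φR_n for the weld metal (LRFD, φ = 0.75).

E80XX → F_EXX = 80 ksi.
Effective throat (given) t_e = 0.3125 in.
A_we = 0.3125 × 16.5 = 5.156 in².
F_nw = 0.6 F_EXX = 48 ksi.
φR_n = 0.75 × 48 × 5.156 = 185.6 kips.

φR_n ≈ 186 kips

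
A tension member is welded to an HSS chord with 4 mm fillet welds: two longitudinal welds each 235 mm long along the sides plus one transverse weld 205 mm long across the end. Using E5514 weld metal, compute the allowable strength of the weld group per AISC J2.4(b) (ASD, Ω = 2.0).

R_n/Ω ≈ 330 kN

E55XX → F_EXX = 550 MPa.
t_e = 0.707 × 4 = 2.828 mm.
R_nwl = 0.6 × 550 × 2.828 × 470 × 10⁻³ = 438.6 kN (longitudinal, 2 welds).
R_nwt = 0.6 × 550 × 2.828 × 205 × 10⁻³ = 191.3 kN (transverse, base value).
(i) R_nwl + R_nwt = 629.9 kN; (ii) 0.85 R_nwl + 1.5 R_nwt = 659.8 kN.
R_n = max = 659.8 kN [governs: (ii)]; R_n/Ω = 329.9 kN.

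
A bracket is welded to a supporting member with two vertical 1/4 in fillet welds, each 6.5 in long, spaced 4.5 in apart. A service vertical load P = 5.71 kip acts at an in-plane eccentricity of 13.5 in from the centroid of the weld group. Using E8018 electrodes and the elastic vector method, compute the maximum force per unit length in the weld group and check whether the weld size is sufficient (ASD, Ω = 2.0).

E80XX → F_EXX = 80 ksi.
Total weld length L_w = 13 in. Treat welds as unit-width lines.
Polar moment about centroid: J = 2[d³/12 + d(b/2)²] = 2[6.5³/12 + 6.5×2.25²] = 111.6 in³.
Direct shear f_v = P/L_w = 5.71 / 13 = 0.4392 kip/in (vertical).
Torsion M = P·e = 5.71 × 13.5 = 77.085 kip·in.
Critical point at (x, y) = (2.25, 3.25) from centroid. f_tx = M·y/J = 2.245 kip/in; f_ty = M·x/J = 1.554 kip/in.
Resultant f_max = √[f_tx² + (f_v + f_ty)²] = √[2.245² + (0.4392 + 1.554)²] = 3.003 kip/in.
Capacity per unit length: r_n/Ω = (1/2.0) × 0.6 × 80 × (0.707 × 0.25) = 4.242 kip/in.
3.003 ≤ 4.242 → adequate.

f_max ≈ 3 kip/in; adequate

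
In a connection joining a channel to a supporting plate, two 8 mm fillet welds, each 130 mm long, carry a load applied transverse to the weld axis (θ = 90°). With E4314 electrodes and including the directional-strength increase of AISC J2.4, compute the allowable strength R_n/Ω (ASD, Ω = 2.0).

R_n/Ω ≈ 285 kN

E43XX → F_EXX = 430 MPa.
t_e = 0.707 × 8 = 5.656 mm; A_we = 5.656 × 260 = 1471 mm².
Directional factor: 1.0 + 0.5 sin^1.5(90°) = 1.5.
F_nw = 0.6 × 430 × 1.5 = 387 MPa.
R_n/Ω = (387 × 1471) / 2.0 × 10⁻³ = 284.6 kN.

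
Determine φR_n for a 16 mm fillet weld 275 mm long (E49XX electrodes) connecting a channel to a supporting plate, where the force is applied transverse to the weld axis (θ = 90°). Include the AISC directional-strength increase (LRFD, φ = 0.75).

φR_n ≈ 1030 kN

E49XX → F_EXX = 490 MPa.
t_e = 0.707 × 16 = 11.31 mm; A_we = 11.31 × 275 = 3111 mm².
Directional factor: 1.0 + 0.5 sin^1.5(90°) = 1.5.
F_nw = 0.6 × 490 × 1.5 = 441 MPa.
φR_n = 0.75 × 441 × 3111 × 10⁻³ = 1029 kN.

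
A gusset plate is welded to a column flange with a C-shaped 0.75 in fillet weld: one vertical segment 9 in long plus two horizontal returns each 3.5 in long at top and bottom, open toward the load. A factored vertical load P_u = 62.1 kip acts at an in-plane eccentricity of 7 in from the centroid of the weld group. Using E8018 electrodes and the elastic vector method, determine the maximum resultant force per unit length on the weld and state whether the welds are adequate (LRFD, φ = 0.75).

E80XX → F_EXX = 80 ksi.
Total weld length L_w = 16 in. Treat welds as unit-width lines.
Centroid: x̄ = 2×3.5×1.75 / 16 = 0.7656 in from the vertical weld.
Polar moment about centroid: J = I_x + I_y = [9³/12 + 2×3.5×4.5²] + [9×0.7656² + 2(3.5³/12 + 3.5×0.9844²)] = 221.7 in³.
Direct shear f_v = P/L_w = 62.1 / 16 = 3.881 kip/in (vertical).
Torsion M = P·e = 62.1 × 7 = 434.7 kip·in.
Critical point at (x, y) = (2.734, 4.5) from centroid. f_tx = M·y/J = 8.823 kip/in; f_ty = M·x/J = 5.361 kip/in.
Resultant f_max = √[f_tx² + (f_v + f_ty)²] = √[8.823² + (3.881 + 5.361)²] = 12.78 kip/in.
Capacity per unit length: φr_n = 0.75 × 0.6 × 80 × (0.707 × 0.75) = 19.09 kip/in.
12.78 ≤ 19.09 → adequate.

f_max ≈ 12.8 kip/in; adequate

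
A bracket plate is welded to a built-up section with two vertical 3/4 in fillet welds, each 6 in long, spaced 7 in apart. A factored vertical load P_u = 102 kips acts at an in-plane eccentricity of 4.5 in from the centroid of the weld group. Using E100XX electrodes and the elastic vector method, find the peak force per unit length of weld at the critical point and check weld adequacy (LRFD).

E100XX → F_EXX = 100 ksi.
Total weld length L_w = 12 in. Treat welds as unit-width lines.
Polar moment about centroid: J = 2[d³/12 + d(b/2)²] = 2[6³/12 + 6×3.5²] = 183 in³.
Direct shear f_v = P/L_w = 102 / 12 = 8.5 kip/in (vertical).
Torsion M = P·e = 102 × 4.5 = 459 kip·in.
Critical point at (x, y) = (3.5, 3) from centroid. f_tx = M·y/J = 7.525 kip/in; f_ty = M·x/J = 8.779 kip/in.
Resultant f_max = √[f_tx² + (f_v + f_ty)²] = √[7.525² + (8.5 + 8.779)²] = 18.85 kip/in.
Capacity per unit length: φr_n = 0.75 × 0.6 × 100 × (0.707 × 0.75) = 23.86 kip/in.
18.85 ≤ 23.86 → adequate.

f_max ≈ 18.8 kip/in; adequate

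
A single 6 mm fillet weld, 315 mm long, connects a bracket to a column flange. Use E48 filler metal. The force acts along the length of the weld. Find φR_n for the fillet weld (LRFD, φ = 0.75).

φR_n ≈ 289 kN

E48XX → F_EXX = 480 MPa.
Effective throat t_e = 0.707 × 6 = 4.242 mm.
Total length L = 315 mm; A_we = 4.242 × 315 = 1336 mm².
F_nw = 0.6 F_EXX = 0.6 × 480 = 288 MPa.
φR_n = 0.75 × 288 × 1336 × 10⁻³ = 288.6 kN.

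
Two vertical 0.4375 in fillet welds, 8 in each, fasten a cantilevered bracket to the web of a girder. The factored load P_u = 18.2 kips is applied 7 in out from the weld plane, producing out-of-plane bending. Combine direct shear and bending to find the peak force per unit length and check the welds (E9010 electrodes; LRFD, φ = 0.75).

E90XX → F_EXX = 90 ksi.
L_w = 2 × 8 = 16 in; section modulus (unit throat) S = 2 × L²/6 = 21.33 in².
Direct shear f_v = P/L_w = 18.2/16 = 1.137 kip/in.
Moment M = P × e = 18.2 × 7 = 127.4 kip·in; bending f_b = M/S = 5.972 kip/in.
f_max = √(f_v² + f_b²) = √(1.137² + 5.972²) = 6.079 kip/in.
φr_n = 0.75 × 0.6 × 90 × (0.707 × 0.4375) = 12.53 kip/in → adequate.

f_max ≈ 6.08 kip/in; adequate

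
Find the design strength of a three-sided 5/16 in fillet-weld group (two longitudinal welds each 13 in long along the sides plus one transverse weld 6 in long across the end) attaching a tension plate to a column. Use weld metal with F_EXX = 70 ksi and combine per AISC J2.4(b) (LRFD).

t_e = 0.707 × 0.3125 = 0.2209 in.
R_nwl = 0.6 × 70 × 0.2209 × 26 = 241.3 kips (longitudinal, 2 welds).
R_nwt = 0.6 × 70 × 0.2209 × 6 = 55.68 kips (transverse, base value).
(i) R_nwl + R_nwt = 296.9 kips; (ii) 0.85 R_nwl + 1.5 R_nwt = 288.6 kips.
R_n = max = 296.9 kips [governs: (i)]; φR_n = 222.7 kips.

φR_n ≈ 223 kips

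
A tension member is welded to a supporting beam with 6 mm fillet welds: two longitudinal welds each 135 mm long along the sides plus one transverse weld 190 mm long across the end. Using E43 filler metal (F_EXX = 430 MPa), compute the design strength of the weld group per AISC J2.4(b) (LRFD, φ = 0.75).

t_e = 0.707 × 6 = 4.242 mm.
R_nwl = 0.6 × 430 × 4.242 × 270 × 10⁻³ = 295.5 kN (longitudinal, 2 welds).
R_nwt = 0.6 × 430 × 4.242 × 190 × 10⁻³ = 207.9 kN (transverse, base value).
(i) R_nwl + R_nwt = 503.4 kN; (ii) 0.85 R_nwl + 1.5 R_nwt = 563.1 kN.
R_n = max = 563.1 kN [governs: (ii)]; φR_n = 422.3 kN.

φR_n ≈ 422 kN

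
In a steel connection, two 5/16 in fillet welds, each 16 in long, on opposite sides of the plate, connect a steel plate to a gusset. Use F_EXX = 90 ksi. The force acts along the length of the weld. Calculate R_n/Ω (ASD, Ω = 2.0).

R_n/Ω ≈ 191 kip

Effective throat t_e = 0.707 × 0.3125 = 0.2209 in.
Total length L = 32 in; A_we = 0.2209 × 32 = 7.07 in².
F_nw = 0.6 F_EXX = 0.6 × 90 = 54 ksi.
R_n = 54 × 7.07 = 381.8 kip; R_n/Ω = 381.8/2.0 = 190.9 kip.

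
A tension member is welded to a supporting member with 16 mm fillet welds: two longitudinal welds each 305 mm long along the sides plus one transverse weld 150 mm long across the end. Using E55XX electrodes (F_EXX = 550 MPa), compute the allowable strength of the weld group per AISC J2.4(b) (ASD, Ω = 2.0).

R_n/Ω ≈ 1420 kN

t_e = 0.707 × 16 = 11.31 mm.
R_nwl = 0.6 × 550 × 11.31 × 610 × 10⁻³ = 2277 kN (longitudinal, 2 welds).
R_nwt = 0.6 × 550 × 11.31 × 150 × 10⁻³ = 559.9 kN (transverse, base value).
(i) R_nwl + R_nwt = 2837 kN; (ii) 0.85 R_nwl + 1.5 R_nwt = 2775 kN.
R_n = max = 2837 kN [governs: (i)]; R_n/Ω = 1419 kN.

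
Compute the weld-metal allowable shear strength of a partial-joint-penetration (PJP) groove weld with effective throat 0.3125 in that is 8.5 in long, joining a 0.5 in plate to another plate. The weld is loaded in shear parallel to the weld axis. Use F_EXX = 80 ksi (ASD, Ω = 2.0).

R_n/Ω ≈ 63.8 kips

Effective throat (given) t_e = 0.3125 in.
A_we = 0.3125 × 8.5 = 2.656 in².
F_nw = 0.6 F_EXX = 48 ksi.
R_n/Ω = (48 × 2.656) / 2.0 = 63.75 kips.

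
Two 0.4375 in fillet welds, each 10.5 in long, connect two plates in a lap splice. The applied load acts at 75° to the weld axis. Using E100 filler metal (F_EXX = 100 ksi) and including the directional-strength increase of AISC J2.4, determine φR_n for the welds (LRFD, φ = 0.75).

φR_n ≈ 431 kips

t_e = 0.707 × 0.4375 = 0.3093 in; A_we = 0.3093 × 21 = 6.496 in².
Directional factor: 1.0 + 0.5 sin^1.5(75°) = 1.475.
F_nw = 0.6 × 100 × 1.475 = 88.48 ksi.
φR_n = 0.75 × 88.48 × 6.496 = 431 kips.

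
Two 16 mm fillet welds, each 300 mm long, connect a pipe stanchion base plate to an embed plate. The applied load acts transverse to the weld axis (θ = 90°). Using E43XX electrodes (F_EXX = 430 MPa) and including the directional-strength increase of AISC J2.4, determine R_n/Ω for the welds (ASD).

R_n/Ω ≈ 1310 kN

t_e = 0.707 × 16 = 11.31 mm; A_we = 11.31 × 600 = 6787 mm².
Directional factor: 1.0 + 0.5 sin^1.5(90°) = 1.5.
F_nw = 0.6 × 430 × 1.5 = 387 MPa.
R_n/Ω = (387 × 6787) / 2.0 × 10⁻³ = 1313 kN.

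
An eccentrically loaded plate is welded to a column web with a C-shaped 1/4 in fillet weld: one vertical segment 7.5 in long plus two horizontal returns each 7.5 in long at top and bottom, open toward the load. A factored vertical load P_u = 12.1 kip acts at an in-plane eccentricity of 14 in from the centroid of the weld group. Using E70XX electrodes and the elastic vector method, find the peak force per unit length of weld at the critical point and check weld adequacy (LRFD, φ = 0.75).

f_max ≈ 3.18 kip/in; adequate

E70XX → F_EXX = 70 ksi.
Total weld length L_w = 22.5 in. Treat welds as unit-width lines.
Centroid: x̄ = 2×7.5×3.75 / 22.5 = 2.5 in from the vertical weld.
Polar moment about centroid: J = I_x + I_y = [7.5³/12 + 2×7.5×3.75²] + [7.5×2.5² + 2(7.5³/12 + 7.5×1.25²)] = 386.7 in³.
Direct shear f_v = P/L_w = 12.1 / 22.5 = 0.5378 kip/in (vertical).
Torsion M = P·e = 12.1 × 14 = 169.4 kip·in.
Critical point at (x, y) = (5, 3.75) from centroid. f_tx = M·y/J = 1.643 kip/in; f_ty = M·x/J = 2.19 kip/in.
Resultant f_max = √[f_tx² + (f_v + f_ty)²] = √[1.643² + (0.5378 + 2.19)²] = 3.184 kip/in.
Capacity per unit length: φr_n = 0.75 × 0.6 × 70 × (0.707 × 0.25) = 5.568 kip/in.
3.184 ≤ 5.568 → adequate.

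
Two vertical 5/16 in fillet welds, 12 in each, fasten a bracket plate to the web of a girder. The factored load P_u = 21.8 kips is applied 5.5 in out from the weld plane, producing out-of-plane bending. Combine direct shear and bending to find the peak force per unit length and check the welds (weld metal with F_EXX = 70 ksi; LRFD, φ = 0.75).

L_w = 2 × 12 = 24 in; section modulus (unit throat) S = 2 × L²/6 = 48 in².
Direct shear f_v = P/L_w = 21.8/24 = 0.9083 kip/in.
Moment M = P × e = 21.8 × 5.5 = 119.9 kip·in; bending f_b = M/S = 2.498 kip/in.
f_max = √(f_v² + f_b²) = √(0.9083² + 2.498²) = 2.658 kip/in.
φr_n = 0.75 × 0.6 × 70 × (0.707 × 0.3125) = 6.96 kip/in → adequate.

f_max ≈ 2.66 kip/in; adequate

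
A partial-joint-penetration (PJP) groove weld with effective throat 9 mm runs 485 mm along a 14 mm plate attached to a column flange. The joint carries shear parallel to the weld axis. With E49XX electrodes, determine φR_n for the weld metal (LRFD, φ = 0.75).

E49XX → F_EXX = 490 MPa.
Effective throat (given) t_e = 9 mm.
A_we = 9 × 485 = 4365 mm².
F_nw = 0.6 F_EXX = 294 MPa.
φR_n = 0.75 × 294 × 4365 × 10⁻³ = 962.5 kN.

φR_n ≈ 962 kN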